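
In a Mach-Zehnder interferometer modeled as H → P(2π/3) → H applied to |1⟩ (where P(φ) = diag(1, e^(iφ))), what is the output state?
(0.75 - 0.433i)|0⟩ + (0.25 + 0.433i)|1⟩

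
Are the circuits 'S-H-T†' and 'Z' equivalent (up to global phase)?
No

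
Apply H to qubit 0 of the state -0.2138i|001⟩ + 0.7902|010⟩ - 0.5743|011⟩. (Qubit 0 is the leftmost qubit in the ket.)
-0.1512i|001⟩ + 0.5588|010⟩ - 0.4061|011⟩ - 0.1512i|101⟩ + 0.5588|110⟩ - 0.4061|111⟩

H on qubit 0 mixes each pair of kets that differ only in qubit 0: amplitudes (a, b) of (|…0…⟩, |…1…⟩) become ((a + b)/√2, (a − b)/√2). Kets absent from the input have amplitude 0.
(|001⟩, |101⟩): (a, b) = (-0.2138i, 0) → (-0.1512i, -0.1512i)
(|010⟩, |110⟩): (a, b) = (0.7902, 0) → (0.5588, 0.5588)
(|011⟩, |111⟩): (a, b) = (-0.5743, 0) → (-0.4061, -0.4061)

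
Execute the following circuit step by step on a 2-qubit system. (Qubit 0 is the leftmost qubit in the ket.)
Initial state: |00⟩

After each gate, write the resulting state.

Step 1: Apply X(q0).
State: |10⟩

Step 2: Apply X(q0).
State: |00⟩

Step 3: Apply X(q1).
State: |01⟩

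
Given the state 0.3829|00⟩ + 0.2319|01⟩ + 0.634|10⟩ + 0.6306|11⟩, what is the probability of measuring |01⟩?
0.05378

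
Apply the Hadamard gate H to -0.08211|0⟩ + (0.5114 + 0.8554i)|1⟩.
(0.3036 + 0.6049i)|0⟩ + (-0.4197 - 0.6049i)|1⟩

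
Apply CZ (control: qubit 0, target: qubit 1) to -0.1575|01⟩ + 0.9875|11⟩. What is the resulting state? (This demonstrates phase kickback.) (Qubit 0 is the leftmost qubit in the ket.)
-0.1575|01⟩ - 0.9875|11⟩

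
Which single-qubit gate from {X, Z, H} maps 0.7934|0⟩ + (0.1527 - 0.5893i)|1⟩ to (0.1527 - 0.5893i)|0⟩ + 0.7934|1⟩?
X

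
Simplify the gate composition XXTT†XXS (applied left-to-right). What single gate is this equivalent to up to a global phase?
S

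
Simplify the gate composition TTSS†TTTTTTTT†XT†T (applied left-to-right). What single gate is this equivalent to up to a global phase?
X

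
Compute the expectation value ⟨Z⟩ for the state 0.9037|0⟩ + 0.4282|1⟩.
0.6333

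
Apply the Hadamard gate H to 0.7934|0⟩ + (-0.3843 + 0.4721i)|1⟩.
(0.2893 + 0.3338i)|0⟩ + (0.8328 - 0.3338i)|1⟩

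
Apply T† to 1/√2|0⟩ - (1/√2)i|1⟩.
1/√2|0⟩ + (-1/2 - (1/2)i)|1⟩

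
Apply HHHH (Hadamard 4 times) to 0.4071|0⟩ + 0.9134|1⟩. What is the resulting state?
0.4071|0⟩ + 0.9134|1⟩

H² = I, so an even number of Hadamards cancels: H^4 = I and the state is unchanged.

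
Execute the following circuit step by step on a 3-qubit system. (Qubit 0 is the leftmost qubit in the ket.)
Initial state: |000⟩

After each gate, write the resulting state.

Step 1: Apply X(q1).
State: |010⟩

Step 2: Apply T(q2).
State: |010⟩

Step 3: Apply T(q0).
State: |010⟩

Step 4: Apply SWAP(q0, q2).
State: |010⟩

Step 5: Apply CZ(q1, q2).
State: |010⟩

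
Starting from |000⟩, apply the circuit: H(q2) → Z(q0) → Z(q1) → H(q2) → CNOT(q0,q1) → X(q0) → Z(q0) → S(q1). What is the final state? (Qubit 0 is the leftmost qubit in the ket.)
-|100⟩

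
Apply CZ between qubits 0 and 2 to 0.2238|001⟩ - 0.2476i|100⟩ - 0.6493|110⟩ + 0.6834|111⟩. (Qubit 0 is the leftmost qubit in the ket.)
0.2238|001⟩ - 0.2476i|100⟩ - 0.6493|110⟩ - 0.6834|111⟩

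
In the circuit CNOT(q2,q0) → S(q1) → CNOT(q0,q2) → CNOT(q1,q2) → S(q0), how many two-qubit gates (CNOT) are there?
3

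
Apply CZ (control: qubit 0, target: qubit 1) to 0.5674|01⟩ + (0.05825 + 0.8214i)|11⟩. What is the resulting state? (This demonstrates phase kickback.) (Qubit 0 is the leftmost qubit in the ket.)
0.5674|01⟩ + (-0.05825 - 0.8214i)|11⟩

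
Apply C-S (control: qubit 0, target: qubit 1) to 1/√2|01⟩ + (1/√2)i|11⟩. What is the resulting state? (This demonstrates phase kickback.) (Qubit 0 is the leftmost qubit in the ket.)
1/√2|01⟩ - 1/√2|11⟩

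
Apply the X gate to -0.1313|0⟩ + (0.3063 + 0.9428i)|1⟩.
(0.3063 + 0.9428i)|0⟩ - 0.1313|1⟩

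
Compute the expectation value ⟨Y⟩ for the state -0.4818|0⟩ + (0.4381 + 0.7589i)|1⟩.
-0.7313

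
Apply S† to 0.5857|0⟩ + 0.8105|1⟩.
0.5857|0⟩ - 0.8105i|1⟩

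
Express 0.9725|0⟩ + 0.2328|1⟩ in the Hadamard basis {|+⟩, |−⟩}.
0.8523|+⟩ + 0.523|−⟩

With |ψ⟩ = α|0⟩ + β|1⟩, the Hadamard-basis coefficients are ⟨+|ψ⟩ = (α + β)/√2 and ⟨−|ψ⟩ = (α − β)/√2.
Here α = 0.9725, β = 0.2328: (α + β)/√2 = 0.8523, (α − β)/√2 = 0.523.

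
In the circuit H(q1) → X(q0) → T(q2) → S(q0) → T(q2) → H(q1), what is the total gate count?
6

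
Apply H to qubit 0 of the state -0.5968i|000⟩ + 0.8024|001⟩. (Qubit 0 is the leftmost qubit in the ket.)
-0.422i|000⟩ + 0.5674|001⟩ - 0.422i|100⟩ + 0.5674|101⟩

H on qubit 0 mixes each pair of kets that differ only in qubit 0: amplitudes (a, b) of (|…0…⟩, |…1…⟩) become ((a + b)/√2, (a − b)/√2). Kets absent from the input have amplitude 0.
(|000⟩, |100⟩): (a, b) = (-0.5968i, 0) → (-0.422i, -0.422i)
(|001⟩, |101⟩): (a, b) = (0.8024, 0) → (0.5674, 0.5674)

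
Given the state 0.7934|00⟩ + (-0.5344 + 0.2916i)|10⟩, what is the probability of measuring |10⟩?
0.3706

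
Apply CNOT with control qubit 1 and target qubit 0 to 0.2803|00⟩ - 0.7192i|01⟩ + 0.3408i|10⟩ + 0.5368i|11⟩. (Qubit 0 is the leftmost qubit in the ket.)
0.2803|00⟩ + 0.5368i|01⟩ + 0.3408i|10⟩ - 0.7192i|11⟩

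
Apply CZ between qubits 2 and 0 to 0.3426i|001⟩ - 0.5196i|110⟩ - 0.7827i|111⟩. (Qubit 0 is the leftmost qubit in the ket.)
0.3426i|001⟩ - 0.5196i|110⟩ + 0.7827i|111⟩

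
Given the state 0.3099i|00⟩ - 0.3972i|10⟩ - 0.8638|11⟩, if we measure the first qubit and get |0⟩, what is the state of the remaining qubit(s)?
i|0⟩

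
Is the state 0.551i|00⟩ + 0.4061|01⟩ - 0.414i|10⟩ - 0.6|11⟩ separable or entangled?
Entangled

Writing the state as a|00⟩ + b|01⟩ + c|10⟩ + d|11⟩, it is a product state iff ad − bc = 0.
Here (a, b, c, d) = (0.551i, 0.4061, -0.414i, -0.6): ad − bc = (0.551i)(-0.6) − (0.4061)(-0.414i) = -0.1625i ≠ 0, so the state is entangled.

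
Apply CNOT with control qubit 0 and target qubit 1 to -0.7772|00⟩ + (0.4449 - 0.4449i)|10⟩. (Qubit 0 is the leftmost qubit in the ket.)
-0.7772|00⟩ + (0.4449 - 0.4449i)|11⟩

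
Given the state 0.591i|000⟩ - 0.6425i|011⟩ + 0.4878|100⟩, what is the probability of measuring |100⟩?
0.2379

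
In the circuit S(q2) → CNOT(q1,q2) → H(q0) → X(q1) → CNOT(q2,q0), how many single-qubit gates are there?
3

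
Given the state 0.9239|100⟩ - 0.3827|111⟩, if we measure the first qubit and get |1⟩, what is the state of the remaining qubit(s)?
0.9239|00⟩ - 0.3827|11⟩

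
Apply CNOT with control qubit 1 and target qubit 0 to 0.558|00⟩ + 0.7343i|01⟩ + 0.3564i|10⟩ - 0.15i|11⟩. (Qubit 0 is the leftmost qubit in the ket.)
0.558|00⟩ - 0.15i|01⟩ + 0.3564i|10⟩ + 0.7343i|11⟩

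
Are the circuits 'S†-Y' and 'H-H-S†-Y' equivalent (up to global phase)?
Yes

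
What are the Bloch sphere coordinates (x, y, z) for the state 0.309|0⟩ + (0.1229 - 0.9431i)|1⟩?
(0.07595, -0.5828, -0.8091)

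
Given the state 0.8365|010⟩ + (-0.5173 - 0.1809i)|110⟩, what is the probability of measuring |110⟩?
0.3003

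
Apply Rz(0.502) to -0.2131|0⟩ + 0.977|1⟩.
(-0.2064 + 0.05293i)|0⟩ + (0.9464 + 0.2427i)|1⟩

Rz(0.502) = [[e^(−iθ/2), 0], [0, e^(iθ/2)]] with e^(±iθ/2) = cos(θ/2) ± i·sin(θ/2); θ = 0.502, cos(θ/2) ≈ 0.968665, sin(θ/2) ≈ 0.248373.
With a = amp(|0⟩) = -0.2131 and b = amp(|1⟩) = 0.977:
new amp(|0⟩) = (0.968665 - 0.248373i)·a = (-0.2064 + 0.05293i)
new amp(|1⟩) = (0.968665 + 0.248373i)·b = (0.9464 + 0.2427i)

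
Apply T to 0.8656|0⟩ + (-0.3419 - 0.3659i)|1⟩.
0.8656|0⟩ + (0.01697 - 0.5005i)|1⟩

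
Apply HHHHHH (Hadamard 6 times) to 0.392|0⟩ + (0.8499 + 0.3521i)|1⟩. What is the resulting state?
0.392|0⟩ + (0.8499 + 0.3521i)|1⟩

H² = I, so an even number of Hadamards cancels: H^6 = I and the state is unchanged.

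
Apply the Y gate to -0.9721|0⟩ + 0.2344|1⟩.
-0.2344i|0⟩ - 0.9721i|1⟩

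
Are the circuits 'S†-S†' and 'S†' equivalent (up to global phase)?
No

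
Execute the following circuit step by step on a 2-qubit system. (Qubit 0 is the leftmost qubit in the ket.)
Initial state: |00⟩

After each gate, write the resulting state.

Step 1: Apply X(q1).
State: |01⟩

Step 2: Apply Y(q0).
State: i|11⟩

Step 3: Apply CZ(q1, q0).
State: -i|11⟩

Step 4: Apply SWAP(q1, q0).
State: -i|11⟩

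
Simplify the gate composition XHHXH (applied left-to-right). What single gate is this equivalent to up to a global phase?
H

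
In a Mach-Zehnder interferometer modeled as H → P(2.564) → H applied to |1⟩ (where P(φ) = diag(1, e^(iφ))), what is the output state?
(0.9189 - 0.273i)|0⟩ + (0.08111 + 0.273i)|1⟩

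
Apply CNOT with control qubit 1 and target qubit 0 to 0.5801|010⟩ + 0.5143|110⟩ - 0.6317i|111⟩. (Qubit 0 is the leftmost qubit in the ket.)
0.5143|010⟩ - 0.6317i|011⟩ + 0.5801|110⟩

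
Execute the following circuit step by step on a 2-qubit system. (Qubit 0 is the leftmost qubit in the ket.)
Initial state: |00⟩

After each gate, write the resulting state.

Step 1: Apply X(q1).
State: |01⟩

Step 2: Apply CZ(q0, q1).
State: |01⟩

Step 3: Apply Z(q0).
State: |01⟩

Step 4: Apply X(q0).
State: |11⟩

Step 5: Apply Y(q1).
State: -i|10⟩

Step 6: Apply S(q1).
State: -i|10⟩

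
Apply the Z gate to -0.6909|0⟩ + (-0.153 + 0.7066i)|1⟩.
-0.6909|0⟩ + (0.153 - 0.7066i)|1⟩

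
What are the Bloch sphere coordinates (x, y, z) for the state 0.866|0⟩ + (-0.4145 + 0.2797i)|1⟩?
(-0.7179, 0.4844, 0.4999)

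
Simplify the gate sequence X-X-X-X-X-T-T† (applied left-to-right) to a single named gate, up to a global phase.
X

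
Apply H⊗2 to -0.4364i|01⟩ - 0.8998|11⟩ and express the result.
(-0.4499 - 0.2182i)|00⟩ + (0.4499 + 0.2182i)|01⟩ + (0.4499 - 0.2182i)|10⟩ + (-0.4499 + 0.2182i)|11⟩

H⊗2 gives amp(|y⟩) = (1/2) Σ_x (−1)^(x·y) amp(|x⟩), where x·y is the number of positions in which both x and y have a 1.
|00⟩: (-0.4364i - 0.8998)/2 = (-0.4499 - 0.2182i)
|01⟩: (0.4364i + 0.8998)/2 = (0.4499 + 0.2182i)
|10⟩: (-0.4364i + 0.8998)/2 = (0.4499 - 0.2182i)
|11⟩: (0.4364i - 0.8998)/2 = (-0.4499 + 0.2182i)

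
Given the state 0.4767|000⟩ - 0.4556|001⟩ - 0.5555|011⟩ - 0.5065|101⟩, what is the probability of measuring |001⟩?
0.2076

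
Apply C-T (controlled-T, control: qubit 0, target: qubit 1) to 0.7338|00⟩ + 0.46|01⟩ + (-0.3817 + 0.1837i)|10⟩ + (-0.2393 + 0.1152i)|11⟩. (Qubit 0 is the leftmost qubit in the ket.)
0.7338|00⟩ + 0.46|01⟩ + (-0.3817 + 0.1837i)|10⟩ + (-0.2507 - 0.08775i)|11⟩

C-T leaves the control-|0⟩ kets |00⟩, |01⟩ unchanged and applies T to qubit 1 on the control-|1⟩ pair (|10⟩, |11⟩).
T = [[1, 0], [0, (1/√2 + (1/√2)i)]].
With a = amp(|10⟩) = (-0.3817 + 0.1837i) and b = amp(|11⟩) = (-0.2393 + 0.1152i):
new amp(|10⟩) = (1)·a = (-0.3817 + 0.1837i)
new amp(|11⟩) = (1/√2 + (1/√2)i)·b = (-0.2507 - 0.08775i)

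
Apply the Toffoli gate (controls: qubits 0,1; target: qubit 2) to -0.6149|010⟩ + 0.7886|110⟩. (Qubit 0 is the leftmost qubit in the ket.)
-0.6149|010⟩ + 0.7886|111⟩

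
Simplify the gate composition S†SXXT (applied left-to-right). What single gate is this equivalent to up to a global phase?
T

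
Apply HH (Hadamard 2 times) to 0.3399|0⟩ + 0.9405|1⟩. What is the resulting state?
0.3399|0⟩ + 0.9405|1⟩

H² = I, so an even number of Hadamards cancels: H^2 = I and the state is unchanged.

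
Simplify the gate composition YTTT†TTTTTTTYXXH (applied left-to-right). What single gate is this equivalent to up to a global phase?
H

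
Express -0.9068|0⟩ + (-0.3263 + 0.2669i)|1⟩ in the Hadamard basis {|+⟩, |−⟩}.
(-0.8719 + 0.1887i)|+⟩ + (-0.4105 - 0.1887i)|−⟩

With |ψ⟩ = α|0⟩ + β|1⟩, the Hadamard-basis coefficients are ⟨+|ψ⟩ = (α + β)/√2 and ⟨−|ψ⟩ = (α − β)/√2.
Here α = -0.9068, β = (-0.3263 + 0.2669i): (α + β)/√2 = (-0.8719 + 0.1887i), (α − β)/√2 = (-0.4105 - 0.1887i).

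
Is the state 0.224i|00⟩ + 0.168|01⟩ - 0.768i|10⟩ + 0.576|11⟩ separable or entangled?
Entangled

Writing the state as a|00⟩ + b|01⟩ + c|10⟩ + d|11⟩, it is a product state iff ad − bc = 0.
Here (a, b, c, d) = (0.224i, 0.168, -0.768i, 0.576): ad − bc = (0.224i)(0.576) − (0.168)(-0.768i) = 0.258i ≠ 0, so the state is entangled.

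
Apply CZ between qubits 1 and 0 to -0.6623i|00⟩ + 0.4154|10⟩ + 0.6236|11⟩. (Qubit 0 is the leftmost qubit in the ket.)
-0.6623i|00⟩ + 0.4154|10⟩ - 0.6236|11⟩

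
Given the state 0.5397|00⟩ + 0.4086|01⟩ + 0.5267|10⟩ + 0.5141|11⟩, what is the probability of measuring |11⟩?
0.2643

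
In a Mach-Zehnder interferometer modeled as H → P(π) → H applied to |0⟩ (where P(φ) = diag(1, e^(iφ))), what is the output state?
|1⟩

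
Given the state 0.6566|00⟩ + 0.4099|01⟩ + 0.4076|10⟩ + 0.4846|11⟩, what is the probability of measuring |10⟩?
0.1661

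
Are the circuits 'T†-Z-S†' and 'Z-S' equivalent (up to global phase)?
No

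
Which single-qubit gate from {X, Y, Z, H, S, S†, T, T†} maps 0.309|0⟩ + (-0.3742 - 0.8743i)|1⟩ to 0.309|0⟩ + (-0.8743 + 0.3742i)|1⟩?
S†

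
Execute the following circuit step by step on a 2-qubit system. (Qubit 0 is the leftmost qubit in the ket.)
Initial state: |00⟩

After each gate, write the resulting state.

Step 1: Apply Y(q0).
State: i|10⟩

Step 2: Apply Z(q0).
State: -i|10⟩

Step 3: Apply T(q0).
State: (1/√2 - (1/√2)i)|10⟩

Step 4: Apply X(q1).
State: (1/√2 - (1/√2)i)|11⟩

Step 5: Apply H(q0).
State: (1/2 - (1/2)i)|01⟩ + (-1/2 + (1/2)i)|11⟩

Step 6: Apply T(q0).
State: (1/2 - (1/2)i)|01⟩ - 1/√2|11⟩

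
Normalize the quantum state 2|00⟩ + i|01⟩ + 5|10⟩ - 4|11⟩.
0.2949|00⟩ + 0.1474i|01⟩ + 0.7372|10⟩ - 0.5898|11⟩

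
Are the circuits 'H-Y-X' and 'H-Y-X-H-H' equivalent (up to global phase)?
Yes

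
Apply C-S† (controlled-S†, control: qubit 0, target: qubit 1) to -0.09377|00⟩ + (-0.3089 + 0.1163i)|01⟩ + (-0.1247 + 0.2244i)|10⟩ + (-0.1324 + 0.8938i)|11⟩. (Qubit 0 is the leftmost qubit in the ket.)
-0.09377|00⟩ + (-0.3089 + 0.1163i)|01⟩ + (-0.1247 + 0.2244i)|10⟩ + (0.8938 + 0.1324i)|11⟩

C-S† leaves the control-|0⟩ kets |00⟩, |01⟩ unchanged and applies S† to qubit 1 on the control-|1⟩ pair (|10⟩, |11⟩).
S† = [[1, 0], [0, -i]].
With a = amp(|10⟩) = (-0.1247 + 0.2244i) and b = amp(|11⟩) = (-0.1324 + 0.8938i):
new amp(|10⟩) = (1)·a = (-0.1247 + 0.2244i)
new amp(|11⟩) = (-i)·b = (0.8938 + 0.1324i)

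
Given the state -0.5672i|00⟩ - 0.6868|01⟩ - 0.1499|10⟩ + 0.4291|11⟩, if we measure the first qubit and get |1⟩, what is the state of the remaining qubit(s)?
-0.3298|0⟩ + 0.9441|1⟩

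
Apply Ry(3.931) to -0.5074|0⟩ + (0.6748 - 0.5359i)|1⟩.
(-0.4278 + 0.4947i)|0⟩ + (-0.7279 + 0.2061i)|1⟩

Ry(3.931) = [[cos(θ/2), −sin(θ/2)], [sin(θ/2), cos(θ/2)]]; θ = 3.931, cos(θ/2) ≈ -0.384535, sin(θ/2) ≈ 0.923111.
With a = amp(|0⟩) = -0.5074 and b = amp(|1⟩) = (0.6748 - 0.5359i):
new amp(|0⟩) = (-0.384535)·a + (-0.923111)·b = (-0.4278 + 0.4947i)
new amp(|1⟩) = (0.923111)·a + (-0.384535)·b = (-0.7279 + 0.2061i)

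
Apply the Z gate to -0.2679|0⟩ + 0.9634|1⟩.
-0.2679|0⟩ - 0.9634|1⟩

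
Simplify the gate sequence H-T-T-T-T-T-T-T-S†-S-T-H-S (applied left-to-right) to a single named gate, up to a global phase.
S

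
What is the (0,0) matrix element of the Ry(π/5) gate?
0.9511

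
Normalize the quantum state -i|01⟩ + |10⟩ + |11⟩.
-(1/√3)i|01⟩ + 1/√3|10⟩ + 1/√3|11⟩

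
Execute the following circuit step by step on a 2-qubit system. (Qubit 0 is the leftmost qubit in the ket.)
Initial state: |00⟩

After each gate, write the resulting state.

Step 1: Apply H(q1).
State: 1/√2|00⟩ + 1/√2|01⟩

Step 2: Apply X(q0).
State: 1/√2|10⟩ + 1/√2|11⟩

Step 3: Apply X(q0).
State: 1/√2|00⟩ + 1/√2|01⟩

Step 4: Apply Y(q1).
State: -(1/√2)i|00⟩ + (1/√2)i|01⟩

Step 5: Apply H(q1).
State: -i|01⟩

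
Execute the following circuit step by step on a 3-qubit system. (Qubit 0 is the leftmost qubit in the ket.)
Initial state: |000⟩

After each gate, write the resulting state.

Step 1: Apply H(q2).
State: 1/√2|000⟩ + 1/√2|001⟩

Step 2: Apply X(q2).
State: 1/√2|000⟩ + 1/√2|001⟩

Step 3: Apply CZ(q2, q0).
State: 1/√2|000⟩ + 1/√2|001⟩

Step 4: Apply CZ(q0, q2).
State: 1/√2|000⟩ + 1/√2|001⟩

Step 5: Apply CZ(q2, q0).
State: 1/√2|000⟩ + 1/√2|001⟩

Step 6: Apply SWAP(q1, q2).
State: 1/√2|000⟩ + 1/√2|010⟩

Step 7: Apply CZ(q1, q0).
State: 1/√2|000⟩ + 1/√2|010⟩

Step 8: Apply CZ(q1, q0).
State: 1/√2|000⟩ + 1/√2|010⟩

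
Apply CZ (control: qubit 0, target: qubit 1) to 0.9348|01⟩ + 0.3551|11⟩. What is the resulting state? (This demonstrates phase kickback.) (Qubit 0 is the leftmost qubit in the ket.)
0.9348|01⟩ - 0.3551|11⟩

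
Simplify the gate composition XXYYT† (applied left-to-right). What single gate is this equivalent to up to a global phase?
T†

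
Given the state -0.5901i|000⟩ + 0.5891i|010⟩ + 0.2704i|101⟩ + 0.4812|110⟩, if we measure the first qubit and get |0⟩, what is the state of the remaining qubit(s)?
-0.7077i|00⟩ + 0.7065i|10⟩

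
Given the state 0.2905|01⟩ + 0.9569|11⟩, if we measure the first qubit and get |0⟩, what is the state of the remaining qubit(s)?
|1⟩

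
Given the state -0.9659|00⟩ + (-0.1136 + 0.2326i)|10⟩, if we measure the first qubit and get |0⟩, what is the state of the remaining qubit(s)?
-|0⟩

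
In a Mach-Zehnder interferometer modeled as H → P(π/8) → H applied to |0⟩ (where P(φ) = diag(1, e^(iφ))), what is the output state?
(0.9619 + 0.1913i)|0⟩ + (0.03806 - 0.1913i)|1⟩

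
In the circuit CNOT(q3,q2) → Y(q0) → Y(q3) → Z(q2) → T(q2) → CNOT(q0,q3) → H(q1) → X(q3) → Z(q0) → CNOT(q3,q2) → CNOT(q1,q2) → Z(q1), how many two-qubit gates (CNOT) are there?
4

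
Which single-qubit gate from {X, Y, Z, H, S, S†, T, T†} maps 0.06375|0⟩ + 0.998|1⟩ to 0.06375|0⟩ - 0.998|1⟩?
Z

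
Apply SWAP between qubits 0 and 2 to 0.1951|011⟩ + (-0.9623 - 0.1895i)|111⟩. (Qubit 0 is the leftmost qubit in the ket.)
0.1951|110⟩ + (-0.9623 - 0.1895i)|111⟩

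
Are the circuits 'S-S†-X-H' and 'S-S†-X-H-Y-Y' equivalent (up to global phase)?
Yes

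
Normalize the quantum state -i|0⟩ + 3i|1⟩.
-0.3162i|0⟩ + 0.9487i|1⟩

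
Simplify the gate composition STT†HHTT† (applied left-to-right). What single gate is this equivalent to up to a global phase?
S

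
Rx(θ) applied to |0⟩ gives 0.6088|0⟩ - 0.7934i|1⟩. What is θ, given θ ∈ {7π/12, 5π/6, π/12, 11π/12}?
7π/12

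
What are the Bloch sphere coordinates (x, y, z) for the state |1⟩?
(0, 0, -1)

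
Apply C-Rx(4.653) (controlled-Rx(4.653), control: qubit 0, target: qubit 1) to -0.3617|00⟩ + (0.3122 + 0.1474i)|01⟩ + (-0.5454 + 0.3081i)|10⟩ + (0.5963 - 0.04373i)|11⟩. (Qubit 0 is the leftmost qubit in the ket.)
-0.3617|00⟩ + (0.3122 + 0.1474i)|01⟩ + (0.3422 - 0.6453i)|10⟩ + (-0.1847 + 0.4269i)|11⟩

C-Rx(4.653) leaves the control-|0⟩ kets |00⟩, |01⟩ unchanged and applies Rx(4.653) to qubit 1 on the control-|1⟩ pair (|10⟩, |11⟩).
Rx(4.653) = [[cos(θ/2), −i·sin(θ/2)], [−i·sin(θ/2), cos(θ/2)]]; θ = 4.653, cos(θ/2) ≈ -0.685801, sin(θ/2) ≈ 0.727789.
With a = amp(|10⟩) = (-0.5454 + 0.3081i) and b = amp(|11⟩) = (0.5963 - 0.04373i):
new amp(|10⟩) = (-0.685801)·a + (-0.727789i)·b = (0.3422 - 0.6453i)
new amp(|11⟩) = (-0.727789i)·a + (-0.685801)·b = (-0.1847 + 0.4269i)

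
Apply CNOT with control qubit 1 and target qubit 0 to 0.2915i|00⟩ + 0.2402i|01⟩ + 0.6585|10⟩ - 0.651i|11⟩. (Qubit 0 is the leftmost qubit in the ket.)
0.2915i|00⟩ - 0.651i|01⟩ + 0.6585|10⟩ + 0.2402i|11⟩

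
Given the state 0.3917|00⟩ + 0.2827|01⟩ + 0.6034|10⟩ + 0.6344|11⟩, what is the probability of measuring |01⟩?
0.07992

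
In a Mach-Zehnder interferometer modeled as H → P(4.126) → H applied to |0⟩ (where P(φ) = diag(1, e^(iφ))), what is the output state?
(0.2233 - 0.4165i)|0⟩ + (0.7767 + 0.4165i)|1⟩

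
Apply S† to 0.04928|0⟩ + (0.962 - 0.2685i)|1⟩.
0.04928|0⟩ + (-0.2685 - 0.962i)|1⟩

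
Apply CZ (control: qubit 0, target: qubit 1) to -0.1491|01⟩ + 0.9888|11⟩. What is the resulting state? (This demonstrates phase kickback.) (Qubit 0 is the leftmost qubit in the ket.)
-0.1491|01⟩ - 0.9888|11⟩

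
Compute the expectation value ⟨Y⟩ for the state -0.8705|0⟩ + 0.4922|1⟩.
0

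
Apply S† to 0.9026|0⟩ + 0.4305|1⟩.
0.9026|0⟩ - 0.4305i|1⟩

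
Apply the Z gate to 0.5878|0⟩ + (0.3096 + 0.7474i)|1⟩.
0.5878|0⟩ + (-0.3096 - 0.7474i)|1⟩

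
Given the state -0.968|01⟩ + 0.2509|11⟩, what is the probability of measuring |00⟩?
0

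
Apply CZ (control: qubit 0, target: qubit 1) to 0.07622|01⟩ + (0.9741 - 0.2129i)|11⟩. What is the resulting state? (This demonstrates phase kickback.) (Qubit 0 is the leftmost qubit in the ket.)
0.07622|01⟩ + (-0.9741 + 0.2129i)|11⟩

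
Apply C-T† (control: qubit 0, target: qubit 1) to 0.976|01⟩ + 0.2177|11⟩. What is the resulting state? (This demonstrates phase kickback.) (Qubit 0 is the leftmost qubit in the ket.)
0.976|01⟩ + (0.1539 - 0.1539i)|11⟩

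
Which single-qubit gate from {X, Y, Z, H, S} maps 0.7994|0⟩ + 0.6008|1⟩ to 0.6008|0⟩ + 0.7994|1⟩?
X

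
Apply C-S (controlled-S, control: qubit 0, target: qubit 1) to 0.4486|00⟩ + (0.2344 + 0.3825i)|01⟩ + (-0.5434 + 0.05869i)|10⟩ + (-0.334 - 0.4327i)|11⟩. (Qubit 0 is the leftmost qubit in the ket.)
0.4486|00⟩ + (0.2344 + 0.3825i)|01⟩ + (-0.5434 + 0.05869i)|10⟩ + (0.4327 - 0.334i)|11⟩

C-S leaves the control-|0⟩ kets |00⟩, |01⟩ unchanged and applies S to qubit 1 on the control-|1⟩ pair (|10⟩, |11⟩).
S = [[1, 0], [0, i]].
With a = amp(|10⟩) = (-0.5434 + 0.05869i) and b = amp(|11⟩) = (-0.334 - 0.4327i):
new amp(|10⟩) = (1)·a = (-0.5434 + 0.05869i)
new amp(|11⟩) = (i)·b = (0.4327 - 0.334i)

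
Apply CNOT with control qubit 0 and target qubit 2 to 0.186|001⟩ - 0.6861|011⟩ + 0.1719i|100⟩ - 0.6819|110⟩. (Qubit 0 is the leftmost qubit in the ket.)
0.186|001⟩ - 0.6861|011⟩ + 0.1719i|101⟩ - 0.6819|111⟩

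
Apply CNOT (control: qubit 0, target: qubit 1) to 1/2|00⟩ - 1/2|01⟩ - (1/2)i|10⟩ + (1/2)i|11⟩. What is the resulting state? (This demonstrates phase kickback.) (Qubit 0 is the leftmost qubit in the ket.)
1/2|00⟩ - 1/2|01⟩ + (1/2)i|10⟩ - (1/2)i|11⟩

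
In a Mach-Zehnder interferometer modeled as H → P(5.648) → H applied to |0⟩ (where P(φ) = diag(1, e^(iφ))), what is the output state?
(0.9025 - 0.2967i)|0⟩ + (0.09752 + 0.2967i)|1⟩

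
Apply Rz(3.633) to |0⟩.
(-0.2432 - 0.97i)|0⟩

Rz(3.633) = [[e^(−iθ/2), 0], [0, e^(iθ/2)]] with e^(±iθ/2) = cos(θ/2) ± i·sin(θ/2); θ = 3.633, cos(θ/2) ≈ -0.243239, sin(θ/2) ≈ 0.969966.
With a = amp(|0⟩) = 1 and b = amp(|1⟩) = 0:
new amp(|0⟩) = (-0.243239 - 0.969966i)·a = (-0.2432 - 0.97i)
new amp(|1⟩) = (-0.243239 + 0.969966i)·b = 0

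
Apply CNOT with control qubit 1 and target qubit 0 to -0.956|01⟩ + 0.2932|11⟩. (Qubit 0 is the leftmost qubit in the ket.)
0.2932|01⟩ - 0.956|11⟩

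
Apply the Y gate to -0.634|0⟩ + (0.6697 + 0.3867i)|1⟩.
(0.3867 - 0.6697i)|0⟩ - 0.634i|1⟩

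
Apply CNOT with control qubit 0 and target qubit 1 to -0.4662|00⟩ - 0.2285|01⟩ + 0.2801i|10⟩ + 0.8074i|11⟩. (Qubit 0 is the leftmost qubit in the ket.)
-0.4662|00⟩ - 0.2285|01⟩ + 0.8074i|10⟩ + 0.2801i|11⟩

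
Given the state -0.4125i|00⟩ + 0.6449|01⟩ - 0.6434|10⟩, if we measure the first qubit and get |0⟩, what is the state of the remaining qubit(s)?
-0.5388i|0⟩ + 0.8424|1⟩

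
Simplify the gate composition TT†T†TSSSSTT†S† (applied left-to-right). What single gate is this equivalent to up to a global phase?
S†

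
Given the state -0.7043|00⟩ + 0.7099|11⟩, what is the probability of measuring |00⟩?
0.496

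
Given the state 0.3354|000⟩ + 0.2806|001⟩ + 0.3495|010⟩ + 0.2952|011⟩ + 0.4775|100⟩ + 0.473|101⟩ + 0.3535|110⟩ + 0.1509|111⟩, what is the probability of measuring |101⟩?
0.2237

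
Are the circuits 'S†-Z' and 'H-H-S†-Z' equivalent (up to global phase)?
Yes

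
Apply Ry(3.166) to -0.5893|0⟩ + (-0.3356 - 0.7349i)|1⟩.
(0.3428 + 0.7348i)|0⟩ + (-0.5852 + 0.008968i)|1⟩

Ry(3.166) = [[cos(θ/2), −sin(θ/2)], [sin(θ/2), cos(θ/2)]]; θ = 3.166, cos(θ/2) ≈ -0.0122034, sin(θ/2) ≈ 0.999926.
With a = amp(|0⟩) = -0.5893 and b = amp(|1⟩) = (-0.3356 - 0.7349i):
new amp(|0⟩) = (-0.0122034)·a + (-0.999926)·b = (0.3428 + 0.7348i)
new amp(|1⟩) = (0.999926)·a + (-0.0122034)·b = (-0.5852 + 0.008968i)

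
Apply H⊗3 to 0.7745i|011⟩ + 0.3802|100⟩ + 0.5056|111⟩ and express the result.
(0.3132 + 0.2738i)|000⟩ + (-0.04434 - 0.2738i)|001⟩ + (-0.04434 - 0.2738i)|010⟩ + (0.3132 + 0.2738i)|011⟩ + (-0.3132 + 0.2738i)|100⟩ + (0.04434 - 0.2738i)|101⟩ + (0.04434 - 0.2738i)|110⟩ + (-0.3132 + 0.2738i)|111⟩

H⊗3 gives amp(|y⟩) = (1/2√2) Σ_x (−1)^(x·y) amp(|x⟩), where x·y is the number of positions in which both x and y have a 1.
|000⟩: (0.7745i + 0.3802 + 0.5056)/(2√2) = (0.3132 + 0.2738i)
|001⟩: (-0.7745i + 0.3802 - 0.5056)/(2√2) = (-0.04434 - 0.2738i)
|010⟩: (-0.7745i + 0.3802 - 0.5056)/(2√2) = (-0.04434 - 0.2738i)
|011⟩: (0.7745i + 0.3802 + 0.5056)/(2√2) = (0.3132 + 0.2738i)
|100⟩: (0.7745i - 0.3802 - 0.5056)/(2√2) = (-0.3132 + 0.2738i)
|101⟩: (-0.7745i - 0.3802 + 0.5056)/(2√2) = (0.04434 - 0.2738i)
|110⟩: (-0.7745i - 0.3802 + 0.5056)/(2√2) = (0.04434 - 0.2738i)
|111⟩: (0.7745i - 0.3802 - 0.5056)/(2√2) = (-0.3132 + 0.2738i)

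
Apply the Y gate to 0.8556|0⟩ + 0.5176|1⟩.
-0.5176i|0⟩ + 0.8556i|1⟩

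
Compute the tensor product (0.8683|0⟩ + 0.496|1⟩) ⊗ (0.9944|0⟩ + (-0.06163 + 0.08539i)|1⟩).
0.8634|00⟩ + (-0.05351 + 0.07414i)|01⟩ + 0.4932|10⟩ + (-0.03057 + 0.04235i)|11⟩

amp(|b₁b₂…⟩) = product of the factor amplitudes for bits b₁, b₂, …; only kets whose every factor amplitude is nonzero survive.
|00⟩: (0.8683)(0.9944) = 0.8634
|01⟩: (0.8683)(-0.06163 + 0.08539i) = (-0.05351 + 0.07414i)
|10⟩: (0.496)(0.9944) = 0.4932
|11⟩: (0.496)(-0.06163 + 0.08539i) = (-0.03057 + 0.04235i)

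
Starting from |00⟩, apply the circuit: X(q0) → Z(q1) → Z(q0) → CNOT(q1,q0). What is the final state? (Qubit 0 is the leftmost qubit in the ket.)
-|10⟩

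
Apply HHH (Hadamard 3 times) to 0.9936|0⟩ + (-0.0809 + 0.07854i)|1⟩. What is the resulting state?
(0.6454 + 0.05554i)|0⟩ + (0.7598 - 0.05554i)|1⟩

H² = I, so H^3 = H: a single Hadamard. With (a, b) = (0.9936, (-0.0809 + 0.07854i)), H gives ((a + b)/√2, (a − b)/√2) = ((0.6454 + 0.05554i), (0.7598 - 0.05554i)).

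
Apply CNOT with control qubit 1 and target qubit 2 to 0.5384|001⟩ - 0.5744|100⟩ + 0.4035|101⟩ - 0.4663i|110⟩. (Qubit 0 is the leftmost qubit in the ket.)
0.5384|001⟩ - 0.5744|100⟩ + 0.4035|101⟩ - 0.4663i|111⟩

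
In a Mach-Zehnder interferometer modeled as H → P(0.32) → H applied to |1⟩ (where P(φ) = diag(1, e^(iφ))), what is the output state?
(0.02538 - 0.1573i)|0⟩ + (0.9746 + 0.1573i)|1⟩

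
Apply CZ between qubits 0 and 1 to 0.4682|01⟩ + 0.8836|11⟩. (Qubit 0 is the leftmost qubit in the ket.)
0.4682|01⟩ - 0.8836|11⟩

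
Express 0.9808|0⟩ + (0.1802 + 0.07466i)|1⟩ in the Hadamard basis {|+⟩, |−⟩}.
(0.821 + 0.05279i)|+⟩ + (0.5661 - 0.05279i)|−⟩

With |ψ⟩ = α|0⟩ + β|1⟩, the Hadamard-basis coefficients are ⟨+|ψ⟩ = (α + β)/√2 and ⟨−|ψ⟩ = (α − β)/√2.
Here α = 0.9808, β = (0.1802 + 0.07466i): (α + β)/√2 = (0.821 + 0.05279i), (α − β)/√2 = (0.5661 - 0.05279i).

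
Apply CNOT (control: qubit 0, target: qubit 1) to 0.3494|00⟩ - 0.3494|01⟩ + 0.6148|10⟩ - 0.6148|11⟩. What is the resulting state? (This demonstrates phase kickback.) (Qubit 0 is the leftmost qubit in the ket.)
0.3494|00⟩ - 0.3494|01⟩ - 0.6148|10⟩ + 0.6148|11⟩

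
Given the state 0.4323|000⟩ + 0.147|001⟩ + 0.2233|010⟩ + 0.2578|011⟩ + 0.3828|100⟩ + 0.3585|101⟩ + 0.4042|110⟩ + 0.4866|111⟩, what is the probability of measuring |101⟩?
0.1285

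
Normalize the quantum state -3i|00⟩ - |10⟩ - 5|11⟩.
-0.5071i|00⟩ - 0.169|10⟩ - 0.8452|11⟩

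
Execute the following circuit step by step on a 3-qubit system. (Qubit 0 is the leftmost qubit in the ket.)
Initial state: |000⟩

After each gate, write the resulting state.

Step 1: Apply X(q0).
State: |100⟩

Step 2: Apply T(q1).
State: |100⟩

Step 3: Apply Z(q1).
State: |100⟩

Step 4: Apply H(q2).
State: 1/√2|100⟩ + 1/√2|101⟩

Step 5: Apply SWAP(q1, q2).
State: 1/√2|100⟩ + 1/√2|110⟩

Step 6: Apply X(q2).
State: 1/√2|101⟩ + 1/√2|111⟩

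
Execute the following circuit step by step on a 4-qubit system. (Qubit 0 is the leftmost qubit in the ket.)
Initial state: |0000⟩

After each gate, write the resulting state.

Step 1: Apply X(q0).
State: |1000⟩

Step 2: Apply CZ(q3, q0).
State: |1000⟩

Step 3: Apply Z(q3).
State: |1000⟩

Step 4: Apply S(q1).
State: |1000⟩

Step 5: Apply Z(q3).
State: |1000⟩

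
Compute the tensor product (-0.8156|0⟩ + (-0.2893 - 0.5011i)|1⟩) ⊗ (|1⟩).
-0.8156|01⟩ + (-0.2893 - 0.5011i)|11⟩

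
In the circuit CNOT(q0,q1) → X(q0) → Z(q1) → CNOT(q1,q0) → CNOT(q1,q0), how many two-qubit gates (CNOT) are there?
3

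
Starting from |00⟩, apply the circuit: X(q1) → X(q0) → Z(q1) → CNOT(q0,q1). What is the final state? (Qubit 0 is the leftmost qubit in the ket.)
-|10⟩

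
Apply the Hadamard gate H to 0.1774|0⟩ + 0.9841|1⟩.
0.8213|0⟩ - 0.5704|1⟩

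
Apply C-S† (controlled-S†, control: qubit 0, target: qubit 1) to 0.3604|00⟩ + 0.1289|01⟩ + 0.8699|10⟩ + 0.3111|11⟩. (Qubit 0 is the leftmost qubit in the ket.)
0.3604|00⟩ + 0.1289|01⟩ + 0.8699|10⟩ - 0.3111i|11⟩

C-S† leaves the control-|0⟩ kets |00⟩, |01⟩ unchanged and applies S† to qubit 1 on the control-|1⟩ pair (|10⟩, |11⟩).
S† = [[1, 0], [0, -i]].
With a = amp(|10⟩) = 0.8699 and b = amp(|11⟩) = 0.3111:
new amp(|10⟩) = (1)·a = 0.8699
new amp(|11⟩) = (-i)·b = -0.3111i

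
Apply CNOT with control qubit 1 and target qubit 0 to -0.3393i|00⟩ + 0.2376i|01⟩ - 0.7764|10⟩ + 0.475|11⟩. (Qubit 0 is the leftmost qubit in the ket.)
-0.3393i|00⟩ + 0.475|01⟩ - 0.7764|10⟩ + 0.2376i|11⟩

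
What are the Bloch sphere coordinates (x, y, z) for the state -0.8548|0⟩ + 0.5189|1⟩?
(-0.8871, 0, 0.4614)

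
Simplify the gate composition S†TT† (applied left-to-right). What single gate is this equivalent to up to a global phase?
S†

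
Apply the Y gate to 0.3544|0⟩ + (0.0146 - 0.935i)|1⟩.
(-0.935 - 0.0146i)|0⟩ + 0.3544i|1⟩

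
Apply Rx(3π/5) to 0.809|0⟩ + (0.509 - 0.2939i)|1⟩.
(0.2377 - 0.4118i)|0⟩ + (0.2992 - 0.8272i)|1⟩

Rx(3π/5) = [[cos(θ/2), −i·sin(θ/2)], [−i·sin(θ/2), cos(θ/2)]]; θ = 3π/5, cos(θ/2) ≈ 0.587785, sin(θ/2) ≈ 0.809017.
With a = amp(|0⟩) = 0.809 and b = amp(|1⟩) = (0.509 - 0.2939i):
new amp(|0⟩) = (0.587785)·a + (-0.809017i)·b = (0.2377 - 0.4118i)
new amp(|1⟩) = (-0.809017i)·a + (0.587785)·b = (0.2992 - 0.8272i)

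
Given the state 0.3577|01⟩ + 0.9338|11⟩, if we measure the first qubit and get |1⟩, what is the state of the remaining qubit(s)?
|1⟩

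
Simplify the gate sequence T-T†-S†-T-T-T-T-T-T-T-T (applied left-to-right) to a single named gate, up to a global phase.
S†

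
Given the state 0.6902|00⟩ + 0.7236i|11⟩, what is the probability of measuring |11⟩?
0.5236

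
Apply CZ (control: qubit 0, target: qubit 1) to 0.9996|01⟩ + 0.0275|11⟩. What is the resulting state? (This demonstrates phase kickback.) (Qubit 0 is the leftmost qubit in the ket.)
0.9996|01⟩ - 0.0275|11⟩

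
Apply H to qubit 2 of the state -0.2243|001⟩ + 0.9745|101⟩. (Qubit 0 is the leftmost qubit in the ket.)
-0.1586|000⟩ + 0.1586|001⟩ + 0.6891|100⟩ - 0.6891|101⟩

H on qubit 2 mixes each pair of kets that differ only in qubit 2: amplitudes (a, b) of (|…0…⟩, |…1…⟩) become ((a + b)/√2, (a − b)/√2). Kets absent from the input have amplitude 0.
(|000⟩, |001⟩): (a, b) = (0, -0.2243) → (-0.1586, 0.1586)
(|100⟩, |101⟩): (a, b) = (0, 0.9745) → (0.6891, -0.6891)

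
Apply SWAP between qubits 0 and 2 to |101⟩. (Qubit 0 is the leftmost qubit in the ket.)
|101⟩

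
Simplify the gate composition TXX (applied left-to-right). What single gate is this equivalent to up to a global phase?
T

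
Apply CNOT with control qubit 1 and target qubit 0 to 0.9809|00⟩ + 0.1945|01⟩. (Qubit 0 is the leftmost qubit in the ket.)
0.9809|00⟩ + 0.1945|11⟩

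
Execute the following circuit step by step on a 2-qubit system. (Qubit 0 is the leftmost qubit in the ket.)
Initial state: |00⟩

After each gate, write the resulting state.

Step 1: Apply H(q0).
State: 1/√2|00⟩ + 1/√2|10⟩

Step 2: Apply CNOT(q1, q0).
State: 1/√2|00⟩ + 1/√2|10⟩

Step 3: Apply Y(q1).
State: (1/√2)i|01⟩ + (1/√2)i|11⟩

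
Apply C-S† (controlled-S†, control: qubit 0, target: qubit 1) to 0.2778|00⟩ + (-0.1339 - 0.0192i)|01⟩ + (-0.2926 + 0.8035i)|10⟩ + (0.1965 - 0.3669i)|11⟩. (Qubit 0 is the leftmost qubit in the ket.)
0.2778|00⟩ + (-0.1339 - 0.0192i)|01⟩ + (-0.2926 + 0.8035i)|10⟩ + (-0.3669 - 0.1965i)|11⟩

C-S† leaves the control-|0⟩ kets |00⟩, |01⟩ unchanged and applies S† to qubit 1 on the control-|1⟩ pair (|10⟩, |11⟩).
S† = [[1, 0], [0, -i]].
With a = amp(|10⟩) = (-0.2926 + 0.8035i) and b = amp(|11⟩) = (0.1965 - 0.3669i):
new amp(|10⟩) = (1)·a = (-0.2926 + 0.8035i)
new amp(|11⟩) = (-i)·b = (-0.3669 - 0.1965i)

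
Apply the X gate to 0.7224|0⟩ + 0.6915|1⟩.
0.6915|0⟩ + 0.7224|1⟩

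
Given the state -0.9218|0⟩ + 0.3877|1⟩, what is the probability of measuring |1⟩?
0.1503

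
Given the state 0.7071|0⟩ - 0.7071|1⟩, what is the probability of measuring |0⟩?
0.5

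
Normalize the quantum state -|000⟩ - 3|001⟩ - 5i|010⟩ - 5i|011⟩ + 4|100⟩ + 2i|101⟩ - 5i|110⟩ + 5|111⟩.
-0.08771|000⟩ - 0.2631|001⟩ - 0.4385i|010⟩ - 0.4385i|011⟩ + 0.3508|100⟩ + 0.1754i|101⟩ - 0.4385i|110⟩ + 0.4385|111⟩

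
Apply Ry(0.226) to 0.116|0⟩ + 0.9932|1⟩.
0.003267|0⟩ + 0.9999|1⟩

Ry(0.226) = [[cos(θ/2), −sin(θ/2)], [sin(θ/2), cos(θ/2)]]; θ = 0.226, cos(θ/2) ≈ 0.993622, sin(θ/2) ≈ 0.11276.
With a = amp(|0⟩) = 0.116 and b = amp(|1⟩) = 0.9932:
new amp(|0⟩) = (0.993622)·a + (-0.11276)·b = 0.003267
new amp(|1⟩) = (0.11276)·a + (0.993622)·b = 0.9999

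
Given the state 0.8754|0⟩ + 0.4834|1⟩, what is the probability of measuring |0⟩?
0.7663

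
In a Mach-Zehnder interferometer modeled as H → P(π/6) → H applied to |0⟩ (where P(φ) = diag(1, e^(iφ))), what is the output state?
(0.933 + 0.25i)|0⟩ + (0.06699 - 0.25i)|1⟩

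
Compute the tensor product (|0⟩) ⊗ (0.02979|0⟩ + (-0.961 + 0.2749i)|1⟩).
0.02979|00⟩ + (-0.961 + 0.2749i)|01⟩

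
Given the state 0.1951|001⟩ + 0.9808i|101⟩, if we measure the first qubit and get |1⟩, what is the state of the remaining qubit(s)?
i|01⟩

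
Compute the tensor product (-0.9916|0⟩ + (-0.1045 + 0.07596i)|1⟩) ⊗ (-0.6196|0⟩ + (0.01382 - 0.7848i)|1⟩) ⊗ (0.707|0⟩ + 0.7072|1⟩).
0.4344|000⟩ + 0.4345|001⟩ + (-0.009689 + 0.5502i)|010⟩ + (-0.009691 + 0.5503i)|011⟩ + (0.04578 - 0.03327i)|100⟩ + (0.04579 - 0.03328i)|101⟩ + (0.04113 + 0.05872i)|110⟩ + (0.04114 + 0.05874i)|111⟩

amp(|b₁b₂…⟩) = product of the factor amplitudes for bits b₁, b₂, …; only kets whose every factor amplitude is nonzero survive.
|000⟩: (-0.9916)(-0.6196)(0.707) = 0.4344
|001⟩: (-0.9916)(-0.6196)(0.7072) = 0.4345
|010⟩: (-0.9916)(0.01382 - 0.7848i)(0.707) = (-0.009689 + 0.5502i)
|011⟩: (-0.9916)(0.01382 - 0.7848i)(0.7072) = (-0.009691 + 0.5503i)
|100⟩: (-0.1045 + 0.07596i)(-0.6196)(0.707) = (0.04578 - 0.03327i)
|101⟩: (-0.1045 + 0.07596i)(-0.6196)(0.7072) = (0.04579 - 0.03328i)
|110⟩: (-0.1045 + 0.07596i)(0.01382 - 0.7848i)(0.707) = (0.04113 + 0.05872i)
|111⟩: (-0.1045 + 0.07596i)(0.01382 - 0.7848i)(0.7072) = (0.04114 + 0.05874i)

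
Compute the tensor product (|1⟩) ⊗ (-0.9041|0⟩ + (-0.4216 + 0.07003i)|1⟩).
-0.9041|10⟩ + (-0.4216 + 0.07003i)|11⟩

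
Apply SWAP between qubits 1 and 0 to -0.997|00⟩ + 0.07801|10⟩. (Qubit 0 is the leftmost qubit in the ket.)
-0.997|00⟩ + 0.07801|01⟩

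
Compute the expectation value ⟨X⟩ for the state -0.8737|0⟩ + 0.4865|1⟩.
-0.8501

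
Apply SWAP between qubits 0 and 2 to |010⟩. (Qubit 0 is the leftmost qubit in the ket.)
|010⟩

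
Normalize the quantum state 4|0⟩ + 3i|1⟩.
0.8|0⟩ + 0.6i|1⟩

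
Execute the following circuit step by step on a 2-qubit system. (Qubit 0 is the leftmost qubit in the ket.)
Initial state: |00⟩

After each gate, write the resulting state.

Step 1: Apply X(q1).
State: |01⟩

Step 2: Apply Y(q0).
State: i|11⟩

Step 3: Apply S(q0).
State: -|11⟩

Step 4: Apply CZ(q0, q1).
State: |11⟩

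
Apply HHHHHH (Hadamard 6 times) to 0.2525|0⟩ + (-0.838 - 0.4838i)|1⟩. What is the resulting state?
0.2525|0⟩ + (-0.838 - 0.4838i)|1⟩

H² = I, so an even number of Hadamards cancels: H^6 = I and the state is unchanged.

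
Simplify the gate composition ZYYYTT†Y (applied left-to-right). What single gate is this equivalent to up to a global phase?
Z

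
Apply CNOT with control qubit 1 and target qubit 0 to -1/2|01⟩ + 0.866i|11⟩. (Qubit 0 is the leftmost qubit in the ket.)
0.866i|01⟩ - 1/2|11⟩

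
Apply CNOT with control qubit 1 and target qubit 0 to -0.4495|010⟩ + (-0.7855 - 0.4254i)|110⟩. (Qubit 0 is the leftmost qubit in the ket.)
(-0.7855 - 0.4254i)|010⟩ - 0.4495|110⟩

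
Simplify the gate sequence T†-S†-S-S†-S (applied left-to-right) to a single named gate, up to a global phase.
T†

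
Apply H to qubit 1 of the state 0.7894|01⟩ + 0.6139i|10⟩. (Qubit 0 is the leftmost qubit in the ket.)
0.5582|00⟩ - 0.5582|01⟩ + 0.4341i|10⟩ + 0.4341i|11⟩

H on qubit 1 mixes each pair of kets that differ only in qubit 1: amplitudes (a, b) of (|…0…⟩, |…1…⟩) become ((a + b)/√2, (a − b)/√2). Kets absent from the input have amplitude 0.
(|00⟩, |01⟩): (a, b) = (0, 0.7894) → (0.5582, -0.5582)
(|10⟩, |11⟩): (a, b) = (0.6139i, 0) → (0.4341i, 0.4341i)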